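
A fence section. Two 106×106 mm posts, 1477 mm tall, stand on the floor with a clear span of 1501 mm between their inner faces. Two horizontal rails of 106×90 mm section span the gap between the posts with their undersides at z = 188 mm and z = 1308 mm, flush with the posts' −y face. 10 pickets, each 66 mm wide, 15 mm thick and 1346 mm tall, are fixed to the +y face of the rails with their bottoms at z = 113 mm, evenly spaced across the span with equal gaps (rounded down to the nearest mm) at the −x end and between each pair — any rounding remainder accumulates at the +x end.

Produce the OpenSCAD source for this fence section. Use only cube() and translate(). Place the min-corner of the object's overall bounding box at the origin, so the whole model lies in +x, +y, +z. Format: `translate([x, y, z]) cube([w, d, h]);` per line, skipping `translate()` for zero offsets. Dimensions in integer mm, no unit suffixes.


cube([106, 106, 1477]);
translate([1607, 0, 0]) cube([106, 106, 1477]);
translate([106, 0, 188]) cube([1501, 106, 90]);
translate([106, 0, 1308]) cube([1501, 106, 90]);
translate([182, 106, 113]) cube([66, 15, 1346]);
translate([324, 106, 113]) cube([66, 15, 1346]);
translate([466, 106, 113]) cube([66, 15, 1346]);
translate([608, 106, 113]) cube([66, 15, 1346]);
translate([750, 106, 113]) cube([66, 15, 1346]);
translate([892, 106, 113]) cube([66, 15, 1346]);
translate([1034, 106, 113]) cube([66, 15, 1346]);
translate([1176, 106, 113]) cube([66, 15, 1346]);
translate([1318, 106, 113]) cube([66, 15, 1346]);
translate([1460, 106, 113]) cube([66, 15, 1346]);


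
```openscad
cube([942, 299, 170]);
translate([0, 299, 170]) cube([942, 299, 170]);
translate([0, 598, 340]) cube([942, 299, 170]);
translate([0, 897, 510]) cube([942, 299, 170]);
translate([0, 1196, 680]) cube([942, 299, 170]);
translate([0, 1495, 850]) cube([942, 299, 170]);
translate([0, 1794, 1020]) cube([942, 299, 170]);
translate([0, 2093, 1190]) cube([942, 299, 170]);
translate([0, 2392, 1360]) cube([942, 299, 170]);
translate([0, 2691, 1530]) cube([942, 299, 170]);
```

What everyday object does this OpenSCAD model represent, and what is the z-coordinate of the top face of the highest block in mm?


A staircase. The total rise is 1700 mm.

10 identical blocks, each offset up and back from the previous — a staircase. Each step is 170 mm tall and there are 10 of them, so the total rise is 10 × 170 = 1700 mm.


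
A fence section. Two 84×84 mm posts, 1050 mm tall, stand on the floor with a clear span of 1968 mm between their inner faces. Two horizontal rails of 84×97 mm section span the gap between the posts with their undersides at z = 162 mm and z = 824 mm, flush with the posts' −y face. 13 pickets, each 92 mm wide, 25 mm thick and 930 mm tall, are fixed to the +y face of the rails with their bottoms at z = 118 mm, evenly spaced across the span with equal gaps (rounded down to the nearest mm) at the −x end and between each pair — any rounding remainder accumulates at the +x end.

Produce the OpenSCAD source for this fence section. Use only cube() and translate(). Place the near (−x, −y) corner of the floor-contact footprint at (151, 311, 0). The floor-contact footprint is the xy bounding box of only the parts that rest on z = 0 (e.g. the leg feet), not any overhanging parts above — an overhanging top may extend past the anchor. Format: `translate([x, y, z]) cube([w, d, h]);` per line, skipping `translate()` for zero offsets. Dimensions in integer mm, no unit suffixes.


translate([151, 311, 0]) cube([84, 84, 1050]);
translate([2203, 311, 0]) cube([84, 84, 1050]);
translate([235, 311, 162]) cube([1968, 84, 97]);
translate([235, 311, 824]) cube([1968, 84, 97]);
translate([290, 395, 118]) cube([92, 25, 930]);
translate([437, 395, 118]) cube([92, 25, 930]);
translate([584, 395, 118]) cube([92, 25, 930]);
translate([731, 395, 118]) cube([92, 25, 930]);
translate([878, 395, 118]) cube([92, 25, 930]);
translate([1025, 395, 118]) cube([92, 25, 930]);
translate([1172, 395, 118]) cube([92, 25, 930]);
translate([1319, 395, 118]) cube([92, 25, 930]);
translate([1466, 395, 118]) cube([92, 25, 930]);
translate([1613, 395, 118]) cube([92, 25, 930]);
translate([1760, 395, 118]) cube([92, 25, 930]);
translate([1907, 395, 118]) cube([92, 25, 930]);
translate([2054, 395, 118]) cube([92, 25, 930]);


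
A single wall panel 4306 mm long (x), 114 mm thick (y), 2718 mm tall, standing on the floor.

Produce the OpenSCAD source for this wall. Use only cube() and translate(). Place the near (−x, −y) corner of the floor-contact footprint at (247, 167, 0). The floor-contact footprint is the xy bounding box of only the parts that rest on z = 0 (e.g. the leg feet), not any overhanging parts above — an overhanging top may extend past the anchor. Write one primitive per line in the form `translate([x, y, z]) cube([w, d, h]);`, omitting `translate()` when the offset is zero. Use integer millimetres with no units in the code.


translate([247, 167, 0]) cube([4306, 114, 2718]);


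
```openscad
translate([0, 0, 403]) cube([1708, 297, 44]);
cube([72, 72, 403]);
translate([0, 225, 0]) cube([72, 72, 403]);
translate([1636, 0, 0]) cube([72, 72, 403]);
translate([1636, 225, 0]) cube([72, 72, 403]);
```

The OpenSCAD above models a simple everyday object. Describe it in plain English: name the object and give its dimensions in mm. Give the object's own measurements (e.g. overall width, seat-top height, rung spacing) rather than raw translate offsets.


A bench: a 1708×297 mm seat slab, 44 mm thick, top at z = 447 mm, on four 72×72 mm square legs flush with the seat corners and standing on z = 0.


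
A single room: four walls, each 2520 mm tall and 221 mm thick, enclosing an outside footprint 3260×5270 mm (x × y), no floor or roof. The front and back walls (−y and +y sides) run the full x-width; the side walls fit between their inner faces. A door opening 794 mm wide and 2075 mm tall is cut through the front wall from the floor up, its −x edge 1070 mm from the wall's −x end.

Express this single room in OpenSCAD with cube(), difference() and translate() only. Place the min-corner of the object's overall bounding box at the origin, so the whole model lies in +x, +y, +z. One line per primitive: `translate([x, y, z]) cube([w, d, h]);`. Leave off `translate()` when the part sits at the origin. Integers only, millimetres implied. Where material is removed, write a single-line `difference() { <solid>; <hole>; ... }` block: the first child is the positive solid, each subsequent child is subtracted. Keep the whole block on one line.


difference() { cube([3260, 221, 2520]); translate([1070, 0, 0]) cube([794, 221, 2075]); }
translate([0, 5049, 0]) cube([3260, 221, 2520]);
translate([0, 221, 0]) cube([221, 4828, 2520]);
translate([3039, 221, 0]) cube([221, 4828, 2520]);


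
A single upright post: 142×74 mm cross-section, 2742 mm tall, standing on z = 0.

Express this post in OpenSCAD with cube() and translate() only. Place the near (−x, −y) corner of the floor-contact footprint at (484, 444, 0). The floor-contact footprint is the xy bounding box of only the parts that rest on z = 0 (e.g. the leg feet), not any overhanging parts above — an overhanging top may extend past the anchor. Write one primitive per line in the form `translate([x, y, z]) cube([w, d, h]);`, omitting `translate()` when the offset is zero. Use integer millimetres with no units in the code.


translate([484, 444, 0]) cube([142, 74, 2742]);


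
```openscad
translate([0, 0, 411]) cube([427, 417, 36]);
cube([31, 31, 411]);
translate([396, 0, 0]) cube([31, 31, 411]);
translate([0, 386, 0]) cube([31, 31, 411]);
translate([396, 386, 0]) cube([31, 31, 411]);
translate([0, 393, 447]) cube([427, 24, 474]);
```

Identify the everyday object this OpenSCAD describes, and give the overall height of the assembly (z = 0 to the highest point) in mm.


A chair. The overall height is 921 mm.

A slab on four corner posts with a tall panel at the back — a chair. The seat slab sits at z = 411 with thickness 36, and the 474 mm backrest starts at the seat top, so the overall height is 411 + 36 + 474 = 921 mm.


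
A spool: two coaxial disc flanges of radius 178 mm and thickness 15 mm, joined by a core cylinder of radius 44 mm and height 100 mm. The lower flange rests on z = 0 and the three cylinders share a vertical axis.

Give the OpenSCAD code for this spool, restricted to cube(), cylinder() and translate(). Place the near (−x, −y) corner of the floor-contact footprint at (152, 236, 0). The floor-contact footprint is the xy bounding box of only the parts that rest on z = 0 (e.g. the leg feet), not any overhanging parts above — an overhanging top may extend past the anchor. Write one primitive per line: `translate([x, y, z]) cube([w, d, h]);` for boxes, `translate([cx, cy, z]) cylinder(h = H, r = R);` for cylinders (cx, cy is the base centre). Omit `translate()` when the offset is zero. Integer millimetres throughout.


translate([330, 414, 0]) cylinder(h = 15, r = 178);
translate([330, 414, 15]) cylinder(h = 100, r = 44);
translate([330, 414, 115]) cylinder(h = 15, r = 178);


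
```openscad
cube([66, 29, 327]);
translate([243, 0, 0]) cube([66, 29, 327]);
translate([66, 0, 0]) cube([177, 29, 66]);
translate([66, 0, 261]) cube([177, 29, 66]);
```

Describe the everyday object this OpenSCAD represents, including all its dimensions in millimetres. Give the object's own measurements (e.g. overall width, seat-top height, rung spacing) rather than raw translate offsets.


A rectangular picture frame lying in the x–z plane (depth along y). The opening is 177 mm wide (x) by 195 mm tall (z), surrounded by a border 66 mm wide on all four sides. The frame is 29 mm deep and is made of two full-height vertical stiles with two horizontal rails fitted between them.


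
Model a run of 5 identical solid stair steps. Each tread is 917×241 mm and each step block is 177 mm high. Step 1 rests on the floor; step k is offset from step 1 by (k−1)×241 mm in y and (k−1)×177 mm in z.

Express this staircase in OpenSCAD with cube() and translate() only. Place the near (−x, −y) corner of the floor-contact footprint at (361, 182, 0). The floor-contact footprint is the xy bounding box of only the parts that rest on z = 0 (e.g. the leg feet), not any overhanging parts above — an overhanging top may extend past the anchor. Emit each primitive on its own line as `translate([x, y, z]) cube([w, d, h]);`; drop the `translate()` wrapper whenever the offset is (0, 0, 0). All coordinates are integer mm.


translate([361, 182, 0]) cube([917, 241, 177]);
translate([361, 423, 177]) cube([917, 241, 177]);
translate([361, 664, 354]) cube([917, 241, 177]);
translate([361, 905, 531]) cube([917, 241, 177]);
translate([361, 1146, 708]) cube([917, 241, 177]);


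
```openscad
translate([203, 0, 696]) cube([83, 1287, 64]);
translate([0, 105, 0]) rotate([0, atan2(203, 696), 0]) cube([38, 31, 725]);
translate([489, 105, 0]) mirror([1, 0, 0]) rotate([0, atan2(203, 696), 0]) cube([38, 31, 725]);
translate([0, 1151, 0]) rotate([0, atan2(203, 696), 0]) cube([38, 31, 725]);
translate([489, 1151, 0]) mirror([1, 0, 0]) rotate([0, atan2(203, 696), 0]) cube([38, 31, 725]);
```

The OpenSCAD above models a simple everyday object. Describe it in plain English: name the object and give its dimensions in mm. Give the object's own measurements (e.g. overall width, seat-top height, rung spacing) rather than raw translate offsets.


A sawhorse. A 83×1287×64 mm beam (x, y, z) sits on two A-frame leg pairs. Each pair is two raked legs of 38×31 mm section (31 mm along y) splaying symmetrically in x. Each leg rises 696 mm vertically over 203 mm of horizontal reach and is 725 mm long along its own axis. Every leg's outer bottom edge rests on the floor and its outer top edge meets a bottom edge of the beam — the left legs (tilting toward +x) meet the beam's −x bottom edge, the right legs (their mirror images, tilting toward −x) meet its +x bottom edge — so the leg tops tuck under the beam, the beam's underside is 696 mm above the floor, and the feet are 489 mm apart outside-to-outside with the beam centred between them. The two leg pairs are set in 105 mm from either end of the beam.


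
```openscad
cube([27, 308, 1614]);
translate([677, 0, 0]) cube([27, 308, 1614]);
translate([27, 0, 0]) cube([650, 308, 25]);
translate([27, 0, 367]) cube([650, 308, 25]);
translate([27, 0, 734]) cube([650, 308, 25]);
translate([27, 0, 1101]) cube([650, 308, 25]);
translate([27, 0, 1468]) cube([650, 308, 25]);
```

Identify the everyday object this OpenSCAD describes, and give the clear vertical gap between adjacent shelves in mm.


A bookshelf. The clear shelf gap is 342 mm.

Two tall side panels with 5 horizontal boards between them — a bookshelf. The first two shelf undersides are at z = 0 and z = 367; with shelf thickness 25, the clear gap is 367 − 0 − 25 = 342 mm.


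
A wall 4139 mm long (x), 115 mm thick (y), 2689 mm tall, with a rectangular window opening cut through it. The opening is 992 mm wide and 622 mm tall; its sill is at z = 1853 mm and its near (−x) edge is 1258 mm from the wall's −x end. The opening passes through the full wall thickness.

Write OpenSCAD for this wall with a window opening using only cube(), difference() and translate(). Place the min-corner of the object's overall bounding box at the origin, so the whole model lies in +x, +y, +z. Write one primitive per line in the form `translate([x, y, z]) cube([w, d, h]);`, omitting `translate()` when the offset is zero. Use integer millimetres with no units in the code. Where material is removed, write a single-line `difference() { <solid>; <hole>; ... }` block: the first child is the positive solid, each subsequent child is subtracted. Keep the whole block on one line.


difference() { cube([4139, 115, 2689]); translate([1258, 0, 1853]) cube([992, 115, 622]); }


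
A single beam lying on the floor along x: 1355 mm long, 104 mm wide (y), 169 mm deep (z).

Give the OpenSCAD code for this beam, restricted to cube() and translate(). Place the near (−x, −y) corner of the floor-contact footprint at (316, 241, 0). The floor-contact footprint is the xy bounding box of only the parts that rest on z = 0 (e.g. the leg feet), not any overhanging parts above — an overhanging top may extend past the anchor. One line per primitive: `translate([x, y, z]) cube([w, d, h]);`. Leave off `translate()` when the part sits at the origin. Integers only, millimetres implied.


translate([316, 241, 0]) cube([1355, 104, 169]);


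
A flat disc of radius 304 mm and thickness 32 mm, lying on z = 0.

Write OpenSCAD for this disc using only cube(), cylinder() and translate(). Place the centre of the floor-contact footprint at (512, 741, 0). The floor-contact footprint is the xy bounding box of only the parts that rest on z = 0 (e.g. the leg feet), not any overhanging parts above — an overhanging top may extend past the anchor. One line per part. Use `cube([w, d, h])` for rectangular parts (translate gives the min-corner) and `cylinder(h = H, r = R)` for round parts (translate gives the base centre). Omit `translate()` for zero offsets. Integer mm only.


translate([512, 741, 0]) cylinder(h = 32, r = 304);


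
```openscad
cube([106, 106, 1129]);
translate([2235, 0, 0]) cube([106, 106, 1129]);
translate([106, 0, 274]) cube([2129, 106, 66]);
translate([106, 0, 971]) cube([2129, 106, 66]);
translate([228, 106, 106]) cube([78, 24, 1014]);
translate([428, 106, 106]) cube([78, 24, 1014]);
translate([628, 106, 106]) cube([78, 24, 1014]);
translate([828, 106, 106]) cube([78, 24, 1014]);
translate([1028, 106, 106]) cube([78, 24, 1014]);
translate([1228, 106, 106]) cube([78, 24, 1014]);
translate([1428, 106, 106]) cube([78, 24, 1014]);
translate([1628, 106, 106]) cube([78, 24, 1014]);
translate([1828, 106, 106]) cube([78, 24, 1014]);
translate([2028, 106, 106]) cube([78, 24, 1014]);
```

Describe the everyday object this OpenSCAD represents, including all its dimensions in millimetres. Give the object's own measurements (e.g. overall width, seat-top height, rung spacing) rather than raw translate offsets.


A fence section. Two 106×106 mm posts, 1129 mm tall, stand on the floor with a clear span of 2129 mm between their inner faces. Two horizontal rails of 106×66 mm section span the gap between the posts with their undersides at z = 274 mm and z = 971 mm, flush with the posts' −y face. 10 pickets, each 78 mm wide, 24 mm thick and 1014 mm tall, are fixed to the +y face of the rails with their bottoms at z = 106 mm, spaced across the span with a 122 mm gap after the −x post and between neighbouring pickets, with 129 mm left before the +x post.


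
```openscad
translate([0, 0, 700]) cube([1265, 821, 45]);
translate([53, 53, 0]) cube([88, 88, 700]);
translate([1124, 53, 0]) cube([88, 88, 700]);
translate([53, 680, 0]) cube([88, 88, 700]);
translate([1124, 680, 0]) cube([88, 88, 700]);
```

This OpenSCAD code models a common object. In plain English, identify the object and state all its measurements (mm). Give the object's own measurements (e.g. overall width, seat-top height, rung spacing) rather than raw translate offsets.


A rectangular dining table. The top is 1265×821×45 mm with its upper surface at z = 745 mm. It stands on four 88×88 mm square legs, each inset 53 mm from the nearest pair of top edges, running from the floor to the underside of the top.


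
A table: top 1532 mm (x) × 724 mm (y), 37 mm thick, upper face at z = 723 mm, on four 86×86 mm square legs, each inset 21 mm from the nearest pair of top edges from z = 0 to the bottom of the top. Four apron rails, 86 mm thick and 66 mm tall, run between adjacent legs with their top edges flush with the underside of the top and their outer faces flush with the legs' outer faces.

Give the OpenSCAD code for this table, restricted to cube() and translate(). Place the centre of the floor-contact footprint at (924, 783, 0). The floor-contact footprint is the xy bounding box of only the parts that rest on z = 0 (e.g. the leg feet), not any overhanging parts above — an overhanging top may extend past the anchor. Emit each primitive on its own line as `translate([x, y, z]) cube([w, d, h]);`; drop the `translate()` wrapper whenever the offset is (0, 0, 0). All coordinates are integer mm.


// leg_h = 723 - 37 = 686
// apron z = 686 - 66 = 620
translate([158, 421, 686]) cube([1532, 724, 37]);
translate([179, 442, 0]) cube([86, 86, 686]);
translate([1583, 442, 0]) cube([86, 86, 686]);
translate([179, 1038, 0]) cube([86, 86, 686]);
translate([1583, 1038, 0]) cube([86, 86, 686]);
translate([265, 442, 620]) cube([1318, 86, 66]);
translate([265, 1038, 620]) cube([1318, 86, 66]);
translate([179, 528, 620]) cube([86, 510, 66]);
translate([1583, 528, 620]) cube([86, 510, 66]);


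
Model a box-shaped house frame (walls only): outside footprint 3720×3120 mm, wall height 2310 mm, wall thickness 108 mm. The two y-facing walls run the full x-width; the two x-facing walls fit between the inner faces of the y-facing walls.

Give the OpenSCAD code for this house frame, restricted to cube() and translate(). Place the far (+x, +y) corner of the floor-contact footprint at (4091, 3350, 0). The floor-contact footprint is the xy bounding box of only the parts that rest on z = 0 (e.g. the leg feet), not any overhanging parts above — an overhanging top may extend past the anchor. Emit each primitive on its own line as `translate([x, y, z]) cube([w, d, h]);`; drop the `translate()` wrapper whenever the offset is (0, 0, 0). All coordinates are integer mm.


translate([371, 230, 0]) cube([3720, 108, 2310]);
translate([371, 3242, 0]) cube([3720, 108, 2310]);
translate([371, 338, 0]) cube([108, 2904, 2310]);
translate([3983, 338, 0]) cube([108, 2904, 2310]);


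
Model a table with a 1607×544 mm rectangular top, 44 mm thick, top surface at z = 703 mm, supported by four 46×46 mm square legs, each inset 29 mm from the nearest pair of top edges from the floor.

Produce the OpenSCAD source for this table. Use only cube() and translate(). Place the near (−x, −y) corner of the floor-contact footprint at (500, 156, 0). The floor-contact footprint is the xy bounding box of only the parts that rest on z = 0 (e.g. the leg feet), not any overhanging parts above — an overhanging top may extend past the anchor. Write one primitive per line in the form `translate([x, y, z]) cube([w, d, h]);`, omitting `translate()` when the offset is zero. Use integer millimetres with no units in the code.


// leg_h = 703 - 44 = 659
translate([471, 127, 659]) cube([1607, 544, 44]);
translate([500, 156, 0]) cube([46, 46, 659]);
translate([2003, 156, 0]) cube([46, 46, 659]);
translate([500, 596, 0]) cube([46, 46, 659]);
translate([2003, 596, 0]) cube([46, 46, 659]);


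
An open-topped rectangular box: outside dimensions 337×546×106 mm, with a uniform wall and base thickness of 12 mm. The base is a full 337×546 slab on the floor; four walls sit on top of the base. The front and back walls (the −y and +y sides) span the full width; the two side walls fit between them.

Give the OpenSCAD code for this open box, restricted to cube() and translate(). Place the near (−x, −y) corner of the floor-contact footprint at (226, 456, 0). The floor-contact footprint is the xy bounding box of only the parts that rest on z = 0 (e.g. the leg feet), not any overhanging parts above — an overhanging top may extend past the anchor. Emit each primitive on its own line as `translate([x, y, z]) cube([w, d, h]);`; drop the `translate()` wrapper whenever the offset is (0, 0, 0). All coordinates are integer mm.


translate([226, 456, 0]) cube([337, 546, 12]);
translate([226, 456, 12]) cube([337, 12, 94]);
translate([226, 990, 12]) cube([337, 12, 94]);
translate([226, 468, 12]) cube([12, 522, 94]);
translate([551, 468, 12]) cube([12, 522, 94]);


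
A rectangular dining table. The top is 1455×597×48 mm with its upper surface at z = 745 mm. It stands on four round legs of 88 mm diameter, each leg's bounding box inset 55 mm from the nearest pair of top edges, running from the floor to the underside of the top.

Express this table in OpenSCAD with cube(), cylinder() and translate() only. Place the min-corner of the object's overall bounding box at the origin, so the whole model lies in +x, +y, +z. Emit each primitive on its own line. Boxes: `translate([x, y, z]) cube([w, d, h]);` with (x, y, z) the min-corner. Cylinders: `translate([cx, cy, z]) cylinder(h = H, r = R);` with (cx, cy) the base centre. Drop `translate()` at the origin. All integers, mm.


translate([0, 0, 697]) cube([1455, 597, 48]);
translate([99, 99, 0]) cylinder(h = 697, r = 44);
translate([1356, 99, 0]) cylinder(h = 697, r = 44);
translate([99, 498, 0]) cylinder(h = 697, r = 44);
translate([1356, 498, 0]) cylinder(h = 697, r = 44);


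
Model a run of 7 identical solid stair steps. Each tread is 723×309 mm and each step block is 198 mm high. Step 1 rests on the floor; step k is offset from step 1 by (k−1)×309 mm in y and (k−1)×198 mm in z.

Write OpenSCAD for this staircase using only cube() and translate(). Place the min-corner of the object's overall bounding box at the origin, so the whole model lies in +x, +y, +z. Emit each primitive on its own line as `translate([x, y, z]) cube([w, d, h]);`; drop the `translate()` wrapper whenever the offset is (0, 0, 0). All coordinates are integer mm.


cube([723, 309, 198]);
translate([0, 309, 198]) cube([723, 309, 198]);
translate([0, 618, 396]) cube([723, 309, 198]);
translate([0, 927, 594]) cube([723, 309, 198]);
translate([0, 1236, 792]) cube([723, 309, 198]);
translate([0, 1545, 990]) cube([723, 309, 198]);
translate([0, 1854, 1188]) cube([723, 309, 198]);


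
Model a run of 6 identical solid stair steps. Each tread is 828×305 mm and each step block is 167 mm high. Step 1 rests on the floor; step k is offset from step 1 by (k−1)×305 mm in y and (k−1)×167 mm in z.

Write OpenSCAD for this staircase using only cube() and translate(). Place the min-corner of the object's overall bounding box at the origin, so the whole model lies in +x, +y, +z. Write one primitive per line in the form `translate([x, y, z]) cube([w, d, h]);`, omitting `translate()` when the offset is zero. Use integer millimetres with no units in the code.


cube([828, 305, 167]);
translate([0, 305, 167]) cube([828, 305, 167]);
translate([0, 610, 334]) cube([828, 305, 167]);
translate([0, 915, 501]) cube([828, 305, 167]);
translate([0, 1220, 668]) cube([828, 305, 167]);
translate([0, 1525, 835]) cube([828, 305, 167]);


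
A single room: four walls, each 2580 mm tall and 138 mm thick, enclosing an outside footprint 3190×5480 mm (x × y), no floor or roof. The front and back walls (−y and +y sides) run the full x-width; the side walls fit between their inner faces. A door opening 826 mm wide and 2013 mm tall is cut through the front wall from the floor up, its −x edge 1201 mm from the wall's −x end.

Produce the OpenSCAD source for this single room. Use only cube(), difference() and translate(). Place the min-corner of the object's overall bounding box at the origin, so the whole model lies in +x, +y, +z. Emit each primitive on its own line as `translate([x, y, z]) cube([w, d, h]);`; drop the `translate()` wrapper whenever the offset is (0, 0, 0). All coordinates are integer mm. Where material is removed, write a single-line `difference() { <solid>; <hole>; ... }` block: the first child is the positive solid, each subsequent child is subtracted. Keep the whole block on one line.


difference() { cube([3190, 138, 2580]); translate([1201, 0, 0]) cube([826, 138, 2013]); }
translate([0, 5342, 0]) cube([3190, 138, 2580]);
translate([0, 138, 0]) cube([138, 5204, 2580]);
translate([3052, 138, 0]) cube([138, 5204, 2580]);


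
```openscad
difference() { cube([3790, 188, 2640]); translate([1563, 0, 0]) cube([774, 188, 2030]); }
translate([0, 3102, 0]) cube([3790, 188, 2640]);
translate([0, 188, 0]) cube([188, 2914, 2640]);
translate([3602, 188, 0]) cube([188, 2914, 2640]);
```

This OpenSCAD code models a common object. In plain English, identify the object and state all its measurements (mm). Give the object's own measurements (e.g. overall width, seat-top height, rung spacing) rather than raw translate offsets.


A single room: four walls, each 2640 mm tall and 188 mm thick, enclosing an outside footprint 3790×3290 mm (x × y), no floor or roof. The front and back walls (−y and +y sides) run the full x-width; the side walls fit between their inner faces. A door opening 774 mm wide and 2030 mm tall is cut through the front wall from the floor up, its −x edge 1563 mm from the wall's −x end.


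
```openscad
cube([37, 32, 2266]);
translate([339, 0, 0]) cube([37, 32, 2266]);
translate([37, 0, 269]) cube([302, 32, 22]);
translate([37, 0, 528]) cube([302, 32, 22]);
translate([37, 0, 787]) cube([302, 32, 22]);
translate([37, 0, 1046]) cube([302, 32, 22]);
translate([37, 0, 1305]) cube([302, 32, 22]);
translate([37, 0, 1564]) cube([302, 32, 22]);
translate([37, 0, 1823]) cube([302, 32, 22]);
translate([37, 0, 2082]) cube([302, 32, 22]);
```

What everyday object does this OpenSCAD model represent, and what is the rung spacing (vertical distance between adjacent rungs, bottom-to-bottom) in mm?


A ladder. The rung spacing is 259 mm.

Two tall 37×32 posts with 8 short bars between them — a ladder. Adjacent rungs sit at z = 269 and z = 528, so the spacing is 528 − 269 = 259 mm.


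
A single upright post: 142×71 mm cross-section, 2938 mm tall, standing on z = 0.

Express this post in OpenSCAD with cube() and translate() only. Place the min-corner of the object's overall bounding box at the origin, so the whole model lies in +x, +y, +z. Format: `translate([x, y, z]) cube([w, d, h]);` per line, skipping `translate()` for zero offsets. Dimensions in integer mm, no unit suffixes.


cube([142, 71, 2938]);


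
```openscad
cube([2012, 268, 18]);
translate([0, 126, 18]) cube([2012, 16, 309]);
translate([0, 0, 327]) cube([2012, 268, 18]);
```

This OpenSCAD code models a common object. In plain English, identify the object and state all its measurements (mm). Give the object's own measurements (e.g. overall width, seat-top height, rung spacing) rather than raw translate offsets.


An I-beam lying along x, 2012 mm long. Overall section height 345 mm. Two flanges 268 mm wide (y) and 18 mm thick, one on the floor and one at the top; a web 16 mm thick runs between them, centred on the flange width.


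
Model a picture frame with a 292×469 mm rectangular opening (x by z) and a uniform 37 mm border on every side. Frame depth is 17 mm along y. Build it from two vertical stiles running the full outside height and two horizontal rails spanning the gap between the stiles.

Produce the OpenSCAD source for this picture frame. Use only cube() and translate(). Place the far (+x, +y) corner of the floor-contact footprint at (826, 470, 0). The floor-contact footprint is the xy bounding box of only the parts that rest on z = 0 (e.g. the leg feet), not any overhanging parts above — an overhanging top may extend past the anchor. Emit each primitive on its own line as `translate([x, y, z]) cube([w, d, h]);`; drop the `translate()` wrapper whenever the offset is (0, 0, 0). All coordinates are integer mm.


translate([460, 453, 0]) cube([37, 17, 543]);
translate([789, 453, 0]) cube([37, 17, 543]);
translate([497, 453, 0]) cube([292, 17, 37]);
translate([497, 453, 506]) cube([292, 17, 37]);


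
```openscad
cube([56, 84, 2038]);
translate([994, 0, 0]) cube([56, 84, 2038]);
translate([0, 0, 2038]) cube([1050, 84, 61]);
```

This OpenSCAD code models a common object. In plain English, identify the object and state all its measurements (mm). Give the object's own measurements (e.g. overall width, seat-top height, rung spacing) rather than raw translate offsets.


A door frame. The clear opening is 938 mm wide and 2038 mm high. Two 56 mm wide jambs, 84 mm deep, stand either side of the opening from the floor to the top of the opening. A 61 mm thick head sits across the top of both jambs, spanning the full outside width of the frame.


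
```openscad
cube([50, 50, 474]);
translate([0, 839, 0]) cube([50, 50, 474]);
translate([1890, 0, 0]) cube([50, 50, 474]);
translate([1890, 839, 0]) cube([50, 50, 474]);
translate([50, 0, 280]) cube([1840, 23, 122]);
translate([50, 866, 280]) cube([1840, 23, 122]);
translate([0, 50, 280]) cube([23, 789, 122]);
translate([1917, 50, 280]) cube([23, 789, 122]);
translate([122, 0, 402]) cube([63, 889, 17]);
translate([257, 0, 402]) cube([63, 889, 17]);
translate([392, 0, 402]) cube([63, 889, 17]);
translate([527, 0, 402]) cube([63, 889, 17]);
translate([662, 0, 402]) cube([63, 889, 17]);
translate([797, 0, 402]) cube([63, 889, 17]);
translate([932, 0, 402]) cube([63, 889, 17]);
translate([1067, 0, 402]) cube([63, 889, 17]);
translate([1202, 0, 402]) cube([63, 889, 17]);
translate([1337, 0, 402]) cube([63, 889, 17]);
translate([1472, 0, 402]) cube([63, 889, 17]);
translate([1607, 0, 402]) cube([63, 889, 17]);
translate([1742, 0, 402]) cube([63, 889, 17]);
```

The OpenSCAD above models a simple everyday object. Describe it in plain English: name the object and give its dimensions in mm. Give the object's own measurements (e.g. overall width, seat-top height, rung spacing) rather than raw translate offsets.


A bed frame 1940 mm long (x) by 889 mm wide (y). Four 50×50 mm corner posts, 474 mm tall, at the corners of the footprint. Four rails of 23 mm thickness and 122 mm height run between adjacent posts with their undersides at z = 280 mm, their outer faces flush with the outside of the frame (the two x-running rails run between the posts' inner faces; the two y-running rails run between the posts' inner faces). 13 slats, each 63 mm wide (x) and 17 mm thick, lie across the top of the two x-running rails, running the full 889 mm width of the frame in y; along x they sit between the end posts with a 72 mm gap after the −x posts and between neighbouring slats, leaving 85 mm before the +x posts.


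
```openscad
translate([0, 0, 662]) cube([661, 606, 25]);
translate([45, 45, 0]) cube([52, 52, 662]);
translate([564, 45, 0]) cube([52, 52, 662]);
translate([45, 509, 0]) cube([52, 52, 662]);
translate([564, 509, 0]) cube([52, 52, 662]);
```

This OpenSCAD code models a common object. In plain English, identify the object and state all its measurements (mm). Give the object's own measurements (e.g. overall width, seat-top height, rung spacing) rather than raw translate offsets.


A table: top 661 mm (x) × 606 mm (y), 25 mm thick, upper face at z = 687 mm, on four 52×52 mm square legs, each inset 45 mm from the nearest pair of top edges from z = 0 to the bottom of the top.


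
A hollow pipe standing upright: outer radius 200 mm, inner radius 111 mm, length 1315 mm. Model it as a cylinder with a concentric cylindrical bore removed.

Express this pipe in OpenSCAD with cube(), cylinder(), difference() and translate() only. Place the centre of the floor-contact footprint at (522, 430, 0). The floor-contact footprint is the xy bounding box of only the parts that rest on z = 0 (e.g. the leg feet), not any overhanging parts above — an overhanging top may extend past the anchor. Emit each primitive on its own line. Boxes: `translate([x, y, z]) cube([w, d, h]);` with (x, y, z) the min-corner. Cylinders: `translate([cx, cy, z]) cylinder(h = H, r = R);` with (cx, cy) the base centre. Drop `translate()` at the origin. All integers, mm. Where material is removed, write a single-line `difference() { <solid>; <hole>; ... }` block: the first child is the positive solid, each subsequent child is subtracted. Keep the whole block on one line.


difference() { translate([522, 430, 0]) cylinder(h = 1315, r = 200); translate([522, 430, 0]) cylinder(h = 1315, r = 111); }


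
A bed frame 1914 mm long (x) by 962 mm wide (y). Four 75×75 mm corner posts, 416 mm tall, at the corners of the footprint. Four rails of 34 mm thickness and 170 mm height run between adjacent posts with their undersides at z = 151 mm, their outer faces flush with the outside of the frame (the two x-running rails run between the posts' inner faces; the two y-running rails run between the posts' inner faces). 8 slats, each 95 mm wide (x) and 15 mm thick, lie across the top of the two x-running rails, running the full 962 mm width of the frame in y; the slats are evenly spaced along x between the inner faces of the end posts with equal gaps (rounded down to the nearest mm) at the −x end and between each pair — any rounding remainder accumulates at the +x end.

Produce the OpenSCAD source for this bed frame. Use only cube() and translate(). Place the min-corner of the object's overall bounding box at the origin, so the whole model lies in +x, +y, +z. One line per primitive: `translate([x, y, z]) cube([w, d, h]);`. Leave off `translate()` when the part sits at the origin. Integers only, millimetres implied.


cube([75, 75, 416]);
translate([0, 887, 0]) cube([75, 75, 416]);
translate([1839, 0, 0]) cube([75, 75, 416]);
translate([1839, 887, 0]) cube([75, 75, 416]);
translate([75, 0, 151]) cube([1764, 34, 170]);
translate([75, 928, 151]) cube([1764, 34, 170]);
translate([0, 75, 151]) cube([34, 812, 170]);
translate([1880, 75, 151]) cube([34, 812, 170]);
translate([186, 0, 321]) cube([95, 962, 15]);
translate([392, 0, 321]) cube([95, 962, 15]);
translate([598, 0, 321]) cube([95, 962, 15]);
translate([804, 0, 321]) cube([95, 962, 15]);
translate([1010, 0, 321]) cube([95, 962, 15]);
translate([1216, 0, 321]) cube([95, 962, 15]);
translate([1422, 0, 321]) cube([95, 962, 15]);
translate([1628, 0, 321]) cube([95, 962, 15]);


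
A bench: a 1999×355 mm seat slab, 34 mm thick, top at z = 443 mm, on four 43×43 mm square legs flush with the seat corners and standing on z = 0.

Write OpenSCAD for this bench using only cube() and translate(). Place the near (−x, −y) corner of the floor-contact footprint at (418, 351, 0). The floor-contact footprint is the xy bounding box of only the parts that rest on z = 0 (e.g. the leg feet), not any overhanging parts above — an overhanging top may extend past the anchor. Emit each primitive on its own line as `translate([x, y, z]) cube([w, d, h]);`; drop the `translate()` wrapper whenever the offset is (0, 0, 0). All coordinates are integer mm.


translate([418, 351, 409]) cube([1999, 355, 34]);
translate([418, 351, 0]) cube([43, 43, 409]);
translate([418, 663, 0]) cube([43, 43, 409]);
translate([2374, 351, 0]) cube([43, 43, 409]);
translate([2374, 663, 0]) cube([43, 43, 409]);


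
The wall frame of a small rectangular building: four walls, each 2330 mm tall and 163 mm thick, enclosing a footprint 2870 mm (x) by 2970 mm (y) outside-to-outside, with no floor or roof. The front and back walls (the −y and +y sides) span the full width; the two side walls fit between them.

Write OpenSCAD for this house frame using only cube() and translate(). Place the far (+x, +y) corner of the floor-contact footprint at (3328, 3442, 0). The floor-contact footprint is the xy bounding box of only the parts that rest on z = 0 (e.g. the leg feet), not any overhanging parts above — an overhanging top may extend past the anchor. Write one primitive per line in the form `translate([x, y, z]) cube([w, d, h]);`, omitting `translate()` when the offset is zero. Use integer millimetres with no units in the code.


translate([458, 472, 0]) cube([2870, 163, 2330]);
translate([458, 3279, 0]) cube([2870, 163, 2330]);
translate([458, 635, 0]) cube([163, 2644, 2330]);
translate([3165, 635, 0]) cube([163, 2644, 2330]);


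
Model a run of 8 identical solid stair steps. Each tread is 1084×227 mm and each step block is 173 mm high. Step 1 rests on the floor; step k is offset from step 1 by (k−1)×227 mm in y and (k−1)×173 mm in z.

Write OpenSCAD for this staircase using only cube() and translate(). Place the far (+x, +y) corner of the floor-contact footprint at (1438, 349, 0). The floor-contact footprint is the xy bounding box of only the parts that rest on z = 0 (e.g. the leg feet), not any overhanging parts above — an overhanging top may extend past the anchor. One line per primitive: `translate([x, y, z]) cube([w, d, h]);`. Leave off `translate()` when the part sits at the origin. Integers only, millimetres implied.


translate([354, 122, 0]) cube([1084, 227, 173]);
translate([354, 349, 173]) cube([1084, 227, 173]);
translate([354, 576, 346]) cube([1084, 227, 173]);
translate([354, 803, 519]) cube([1084, 227, 173]);
translate([354, 1030, 692]) cube([1084, 227, 173]);
translate([354, 1257, 865]) cube([1084, 227, 173]);
translate([354, 1484, 1038]) cube([1084, 227, 173]);
translate([354, 1711, 1211]) cube([1084, 227, 173]);


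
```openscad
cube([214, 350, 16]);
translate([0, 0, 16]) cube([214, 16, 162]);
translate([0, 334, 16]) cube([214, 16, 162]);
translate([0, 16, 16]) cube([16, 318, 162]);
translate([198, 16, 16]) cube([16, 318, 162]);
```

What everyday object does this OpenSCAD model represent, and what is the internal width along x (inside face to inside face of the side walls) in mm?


An open box. The internal width is 182 mm.

A 214×350 base slab with four walls standing on it — an open box. The base is 214 mm wide and the walls are 16 mm thick, so the internal width is 214 − 2 × 16 = 182 mm.


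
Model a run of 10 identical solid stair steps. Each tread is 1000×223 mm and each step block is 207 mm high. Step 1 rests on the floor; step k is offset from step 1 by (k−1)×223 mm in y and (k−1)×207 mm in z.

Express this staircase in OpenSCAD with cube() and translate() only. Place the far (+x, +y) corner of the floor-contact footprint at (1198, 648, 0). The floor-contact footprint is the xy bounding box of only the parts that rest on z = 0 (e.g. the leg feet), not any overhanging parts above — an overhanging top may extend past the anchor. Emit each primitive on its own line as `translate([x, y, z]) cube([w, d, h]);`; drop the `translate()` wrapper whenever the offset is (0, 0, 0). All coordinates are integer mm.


translate([198, 425, 0]) cube([1000, 223, 207]);
translate([198, 648, 207]) cube([1000, 223, 207]);
translate([198, 871, 414]) cube([1000, 223, 207]);
translate([198, 1094, 621]) cube([1000, 223, 207]);
translate([198, 1317, 828]) cube([1000, 223, 207]);
translate([198, 1540, 1035]) cube([1000, 223, 207]);
translate([198, 1763, 1242]) cube([1000, 223, 207]);
translate([198, 1986, 1449]) cube([1000, 223, 207]);
translate([198, 2209, 1656]) cube([1000, 223, 207]);
translate([198, 2432, 1863]) cube([1000, 223, 207]);
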